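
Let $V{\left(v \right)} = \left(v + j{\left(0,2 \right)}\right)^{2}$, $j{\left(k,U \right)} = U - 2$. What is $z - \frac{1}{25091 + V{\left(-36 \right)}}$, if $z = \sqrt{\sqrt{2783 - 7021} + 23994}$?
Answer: $- \frac{1}{26387} + \sqrt{23994 + i \sqrt{4238}} \approx 154.9 + 0.21014 i$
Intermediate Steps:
$j{\left(k,U \right)} = -2 + U$ ($j{\left(k,U \right)} = U - 2 = -2 + U$)
$V{\left(v \right)} = v^{2}$ ($V{\left(v \right)} = \left(v + \left(-2 + 2\right)\right)^{2} = \left(v + 0\right)^{2} = v^{2}$)
$z = \sqrt{23994 + i \sqrt{4238}}$ ($z = \sqrt{\sqrt{-4238} + 23994} = \sqrt{i \sqrt{4238} + 23994} = \sqrt{23994 + i \sqrt{4238}} \approx 154.9 + 0.21 i$)
$z - \frac{1}{25091 + V{\left(-36 \right)}} = \sqrt{23994 + i \sqrt{4238}} - \frac{1}{25091 + \left(-36\right)^{2}} = \sqrt{23994 + i \sqrt{4238}} - \frac{1}{25091 + 1296} = \sqrt{23994 + i \sqrt{4238}} - \frac{1}{26387} = - \frac{1}{26387} + \sqrt{23994 + i \sqrt{4238}}$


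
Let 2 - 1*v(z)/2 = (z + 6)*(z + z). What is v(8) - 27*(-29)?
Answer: 339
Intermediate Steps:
v(z) = 4 - 4*z*(6 + z) (v(z) = 4 - 2*(z + 6)*(z + z) = 4 - 2*(6 + z)*2*z = 4 - 4*z*(6 + z))
v(8) - 27*(-29) = (4 - 24*8 - 4*8²) - 27*(-29) = (4 - 192 - 4*64) + 783 = (4 - 192 - 256) + 783 = -444 + 783 = 339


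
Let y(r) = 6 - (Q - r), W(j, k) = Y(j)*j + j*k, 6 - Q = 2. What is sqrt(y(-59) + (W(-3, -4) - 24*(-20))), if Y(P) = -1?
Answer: sqrt(438) ≈ 20.928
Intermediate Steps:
Q = 4 (Q = 6 - 1*2 = 6 - 2 = 4)
W(j, k) = -j + j*k
y(r) = 2 + r (y(r) = 6 - (4 - r) = 6 + (-4 + r) = 2 + r)
sqrt(y(-59) + (W(-3, -4) - 24*(-20))) = sqrt((2 - 59) + (-3*(-1 - 4) - 24*(-20))) = sqrt(-57 + (-3*(-5) + 480)) = sqrt(-57 + (15 + 480)) = sqrt(-57 + 495) = sqrt(438)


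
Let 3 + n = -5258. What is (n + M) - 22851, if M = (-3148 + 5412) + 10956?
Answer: -14892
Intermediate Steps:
n = -5261 (n = -3 - 5258 = -5261)
M = 13220 (M = 2264 + 10956 = 13220)
(n + M) - 22851 = (-5261 + 13220) - 22851 = 7959 - 22851 = -14892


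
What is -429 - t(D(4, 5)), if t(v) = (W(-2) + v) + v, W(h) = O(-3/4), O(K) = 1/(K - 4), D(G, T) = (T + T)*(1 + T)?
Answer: -10427/19 ≈ -548.79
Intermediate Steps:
D(G, T) = 2*T*(1 + T) (D(G, T) = (2*T)*(1 + T) = 2*T*(1 + T))
O(K) = 1/(-4 + K)
W(h) = -4/19 (W(h) = 1/(-4 - 3/4) = 1/(-4 - 3*¼) = 1/(-4 - ¾) = 1/(-19/4) = -4/19)
t(v) = -4/19 + 2*v (t(v) = (-4/19 + v) + v = -4/19 + 2*v)
-429 - t(D(4, 5)) = -429 - (-4/19 + 2*(2*5*(1 + 5))) = -429 - (-4/19 + 2*(2*5*6)) = -429 - (-4/19 + 2*60) = -429 - (-4/19 + 120) = -429 - 1*2276/19 = -429 - 2276/19 = -10427/19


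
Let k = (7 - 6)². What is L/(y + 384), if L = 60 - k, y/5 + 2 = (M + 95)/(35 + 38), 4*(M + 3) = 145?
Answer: 17228/111773 ≈ 0.15413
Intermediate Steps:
M = 133/4 (M = -3 + (¼)*145 = -3 + 145/4 = 133/4 ≈ 33.250)
y = -355/292 (y = -10 + 5*((133/4 + 95)/(35 + 38)) = -10 + 5*((513/4)/73) = -10 + 5*((513/4)*(1/73)) = -10 + 5*(513/292) = -10 + 2565/292 = -355/292 ≈ -1.2158)
k = 1 (k = 1² = 1)
L = 59 (L = 60 - 1*1 = 60 - 1 = 59)
L/(y + 384) = 59/(-355/292 + 384) = 59/(111773/292) = 59*(292/111773) = 17228/111773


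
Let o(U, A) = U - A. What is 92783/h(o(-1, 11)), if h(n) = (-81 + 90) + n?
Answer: -92783/3 ≈ -30928.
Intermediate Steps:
h(n) = 9 + n
92783/h(o(-1, 11)) = 92783/(9 + (-1 - 1*11)) = 92783/(9 + (-1 - 11)) = 92783/(9 - 12) = 92783/(-3) = 92783*(-⅓) = -92783/3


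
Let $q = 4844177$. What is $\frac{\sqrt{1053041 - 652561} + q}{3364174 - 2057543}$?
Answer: $\frac{4844177}{1306631} + \frac{4 \sqrt{25030}}{1306631} \approx 3.7079$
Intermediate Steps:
$\frac{\sqrt{1053041 - 652561} + q}{3364174 - 2057543} = \frac{\sqrt{1053041 - 652561} + 4844177}{3364174 - 2057543} = \frac{\sqrt{400480} + 4844177}{1306631} = \left(4 \sqrt{25030} + 4844177\right) \frac{1}{1306631} = \left(4844177 + 4 \sqrt{25030}\right) \frac{1}{1306631} = \frac{4844177}{1306631} + \frac{4 \sqrt{25030}}{1306631}$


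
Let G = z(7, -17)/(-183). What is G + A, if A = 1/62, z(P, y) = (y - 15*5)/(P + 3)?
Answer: 3767/56730 ≈ 0.066402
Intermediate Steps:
z(P, y) = (-75 + y)/(3 + P) (z(P, y) = (y - 75)/(3 + P) = (-75 + y)/(3 + P))
A = 1/62 ≈ 0.016129
G = 46/915 (G = ((-75 - 17)/(3 + 7))/(-183) = (-92/10)*(-1/183) = ((⅒)*(-92))*(-1/183) = -46/5*(-1/183) = 46/915 ≈ 0.050273)
G + A = 46/915 + 1/62 = 3767/56730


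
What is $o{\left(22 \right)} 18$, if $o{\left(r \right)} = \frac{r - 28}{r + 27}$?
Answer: $- \frac{108}{49} \approx -2.2041$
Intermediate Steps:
$o{\left(r \right)} = \frac{-28 + r}{27 + r}$
$o{\left(22 \right)} 18 = \frac{-28 + 22}{27 + 22} \cdot 18 = \frac{1}{49} \left(-6\right) 18 = \left(- \frac{6}{49}\right) 18 = - \frac{108}{49}$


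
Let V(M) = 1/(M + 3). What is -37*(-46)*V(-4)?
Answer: -1702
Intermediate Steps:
V(M) = 1/(3 + M)
-37*(-46)*V(-4) = -37*(-46)/(3 - 4) = -(-1702)/(-1) = -(-1702)*(-1) = -1*1702 = -1702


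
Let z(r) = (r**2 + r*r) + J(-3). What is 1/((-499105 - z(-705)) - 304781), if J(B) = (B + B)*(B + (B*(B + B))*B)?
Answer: -1/1798278 ≈ -5.5609e-7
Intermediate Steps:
J(B) = 2*B*(B + 2*B**3) (J(B) = (2*B)*(B + (B*(2*B))*B) = (2*B)*(B + (2*B**2)*B) = (2*B)*(B + 2*B**3) = 2*B*(B + 2*B**3))
z(r) = 342 + 2*r**2 (z(r) = (r**2 + r*r) + (-3)**2*(2 + 4*(-3)**2) = (r**2 + r**2) + 9*(2 + 4*9) = 2*r**2 + 9*(2 + 36) = 2*r**2 + 9*38 = 2*r**2 + 342 = 342 + 2*r**2)
1/((-499105 - z(-705)) - 304781) = 1/((-499105 - (342 + 2*(-705)**2)) - 304781) = 1/((-499105 - (342 + 2*497025)) - 304781) = 1/((-499105 - (342 + 994050)) - 304781) = 1/((-499105 - 1*994392) - 304781) = 1/((-499105 - 994392) - 304781) = 1/(-1493497 - 304781) = 1/(-1798278) = -1/1798278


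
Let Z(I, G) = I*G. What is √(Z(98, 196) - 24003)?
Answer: I*√4795 ≈ 69.246*I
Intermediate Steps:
Z(I, G) = G*I
√(Z(98, 196) - 24003) = √(196*98 - 24003) = √(19208 - 24003) = √(-4795) = I*√4795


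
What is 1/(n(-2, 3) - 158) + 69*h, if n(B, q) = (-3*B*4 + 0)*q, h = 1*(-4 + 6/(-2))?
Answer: -41539/86 ≈ -483.01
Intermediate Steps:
h = -7 (h = 1*(-4 + 6*(-½)) = 1*(-4 - 3) = 1*(-7) = -7)
n(B, q) = -12*B*q (n(B, q) = (-12*B + 0)*q = (-12*B)*q = -12*B*q)
1/(n(-2, 3) - 158) + 69*h = 1/(-12*(-2)*3 - 158) + 69*(-7) = 1/(72 - 158) - 483 = 1/(-86) - 483 = -1/86 - 483 = -41539/86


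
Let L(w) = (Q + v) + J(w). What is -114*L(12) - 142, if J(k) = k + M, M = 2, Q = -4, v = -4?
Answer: -826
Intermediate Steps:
J(k) = 2 + k (J(k) = k + 2 = 2 + k)
L(w) = -6 + w (L(w) = (-4 - 4) + (2 + w) = -8 + (2 + w) = -6 + w)
-114*L(12) - 142 = -114*(-6 + 12) - 142 = -114*6 - 142 = -684 - 142 = -826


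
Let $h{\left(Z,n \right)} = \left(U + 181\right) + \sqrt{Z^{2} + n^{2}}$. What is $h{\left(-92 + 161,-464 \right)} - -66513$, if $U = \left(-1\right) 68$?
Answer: $66626 + \sqrt{220057} \approx 67095.0$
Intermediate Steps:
$U = -68$
$h{\left(Z,n \right)} = 113 + \sqrt{Z^{2} + n^{2}}$ ($h{\left(Z,n \right)} = \left(-68 + 181\right) + \sqrt{Z^{2} + n^{2}} = 113 + \sqrt{Z^{2} + n^{2}}$)
$h{\left(-92 + 161,-464 \right)} - -66513 = \left(113 + \sqrt{\left(-92 + 161\right)^{2} + \left(-464\right)^{2}}\right) - -66513 = \left(113 + \sqrt{69^{2} + 215296}\right) + 66513 = \left(113 + \sqrt{4761 + 215296}\right) + 66513 = \left(113 + \sqrt{220057}\right) + 66513 = 66626 + \sqrt{220057}$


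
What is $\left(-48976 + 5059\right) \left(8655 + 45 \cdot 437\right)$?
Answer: $-1243729440$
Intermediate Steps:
$\left(-48976 + 5059\right) \left(8655 + 45 \cdot 437\right) = - 43917 \left(8655 + 19665\right) = \left(-43917\right) 28320 = -1243729440$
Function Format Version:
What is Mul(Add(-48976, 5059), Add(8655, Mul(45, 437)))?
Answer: -1243729440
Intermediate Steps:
Mul(Add(-48976, 5059), Add(8655, Mul(45, 437))) = Mul(-43917, Add(8655, 19665)) = Mul(-43917, 28320) = -1243729440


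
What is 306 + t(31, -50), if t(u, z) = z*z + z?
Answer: 2756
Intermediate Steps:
t(u, z) = z + z² (t(u, z) = z² + z = z + z²)
306 + t(31, -50) = 306 - 50*(1 - 50) = 306 - 50*(-49) = 306 + 2450 = 2756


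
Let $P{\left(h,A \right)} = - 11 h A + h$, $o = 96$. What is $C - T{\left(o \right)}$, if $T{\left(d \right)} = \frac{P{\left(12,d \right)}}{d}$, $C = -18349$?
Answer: $- \frac{145737}{8} \approx -18217.0$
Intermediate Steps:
$P{\left(h,A \right)} = h - 11 A h$ ($P{\left(h,A \right)} = - 11 A h + h = h - 11 A h$)
$T{\left(d \right)} = \frac{12 - 132 d}{d}$ ($T{\left(d \right)} = \frac{12 \left(1 - 11 d\right)}{d} = \frac{12 - 132 d}{d}$)
$C - T{\left(o \right)} = -18349 - \left(-132 + \frac{12}{96}\right) = -18349 - \left(-132 + 12 \cdot \frac{1}{96}\right) = -18349 - \left(-132 + \frac{1}{8}\right) = -18349 - - \frac{1055}{8} = -18349 + \frac{1055}{8} = - \frac{145737}{8}$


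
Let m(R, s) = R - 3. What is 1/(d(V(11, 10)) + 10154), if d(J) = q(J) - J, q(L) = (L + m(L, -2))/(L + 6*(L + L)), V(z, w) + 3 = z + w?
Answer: 78/790619 ≈ 9.8657e-5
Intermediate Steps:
m(R, s) = -3 + R
V(z, w) = -3 + w + z (V(z, w) = -3 + (z + w) = -3 + (w + z) = -3 + w + z)
q(L) = (-3 + 2*L)/(13*L) (q(L) = (L + (-3 + L))/(L + 6*(L + L)) = (-3 + 2*L)/(L + 6*(2*L)) = (-3 + 2*L)/(L + 12*L) = (-3 + 2*L)/((13*L)) = (-3 + 2*L)*(1/(13*L)) = (-3 + 2*L)/(13*L))
d(J) = -J + (-3 + 2*J)/(13*J) (d(J) = (-3 + 2*J)/(13*J) - J = -J + (-3 + 2*J)/(13*J))
1/(d(V(11, 10)) + 10154) = 1/((2/13 - (-3 + 10 + 11) - 3/(13*(-3 + 10 + 11))) + 10154) = 1/((2/13 - 1*18 - 3/13/18) + 10154) = 1/((2/13 - 18 - 3/13*1/18) + 10154) = 1/((2/13 - 18 - 1/78) + 10154) = 1/(-1393/78 + 10154) = 1/(790619/78) = 78/790619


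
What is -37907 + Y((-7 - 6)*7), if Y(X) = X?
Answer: -37998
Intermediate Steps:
-37907 + Y((-7 - 6)*7) = -37907 + (-7 - 6)*7 = -37907 - 13*7 = -37907 - 91 = -37998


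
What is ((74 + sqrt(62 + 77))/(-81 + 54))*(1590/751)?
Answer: -39220/6759 - 530*sqrt(139)/6759 ≈ -6.7271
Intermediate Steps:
((74 + sqrt(62 + 77))/(-81 + 54))*(1590/751) = ((74 + sqrt(139))/(-27))*(1590*(1/751)) = ((74 + sqrt(139))*(-1/27))*(1590/751) = (-74/27 - sqrt(139)/27)*(1590/751) = -39220/6759 - 530*sqrt(139)/6759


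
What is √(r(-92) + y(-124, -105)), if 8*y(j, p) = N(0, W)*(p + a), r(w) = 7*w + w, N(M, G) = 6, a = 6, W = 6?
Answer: I*√3241/2 ≈ 28.465*I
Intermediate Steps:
r(w) = 8*w
y(j, p) = 9/2 + 3*p/4 (y(j, p) = (6*(p + 6))/8 = (6*(6 + p))/8 = (36 + 6*p)/8 = 9/2 + 3*p/4)
√(r(-92) + y(-124, -105)) = √(8*(-92) + (9/2 + (¾)*(-105))) = √(-736 + (9/2 - 315/4)) = √(-736 - 297/4) = √(-3241/4) = I*√3241/2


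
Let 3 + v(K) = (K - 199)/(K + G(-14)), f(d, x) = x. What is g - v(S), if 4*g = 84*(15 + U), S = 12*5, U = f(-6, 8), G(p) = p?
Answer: 22495/46 ≈ 489.02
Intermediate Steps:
U = 8
S = 60
v(K) = -3 + (-199 + K)/(-14 + K) (v(K) = -3 + (K - 199)/(K - 14) = -3 + (-199 + K)/(-14 + K))
g = 483 (g = (84*(15 + 8))/4 = (84*23)/4 = (1/4)*1932 = 483)
g - v(S) = 483 - (-157 - 2*60)/(-14 + 60) = 483 - (-157 - 120)/46 = 483 - (-277)/46 = 483 - 1*(-277/46) = 483 + 277/46 = 22495/46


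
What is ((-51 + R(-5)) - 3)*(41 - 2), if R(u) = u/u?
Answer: -2067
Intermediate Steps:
R(u) = 1
((-51 + R(-5)) - 3)*(41 - 2) = ((-51 + 1) - 3)*(41 - 2) = (-50 - 3)*39 = -53*39 = -2067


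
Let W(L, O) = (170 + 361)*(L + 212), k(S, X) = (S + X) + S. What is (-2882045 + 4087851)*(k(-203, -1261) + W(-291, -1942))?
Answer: -52592434496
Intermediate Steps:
k(S, X) = X + 2*S
W(L, O) = 112572 + 531*L (W(L, O) = 531*(212 + L) = 112572 + 531*L)
(-2882045 + 4087851)*(k(-203, -1261) + W(-291, -1942)) = (-2882045 + 4087851)*((-1261 + 2*(-203)) + (112572 + 531*(-291))) = 1205806*((-1261 - 406) + (112572 - 154521)) = 1205806*(-1667 - 41949) = 1205806*(-43616) = -52592434496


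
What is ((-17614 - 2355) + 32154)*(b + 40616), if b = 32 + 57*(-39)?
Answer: 468208625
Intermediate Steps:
b = -2191 (b = 32 - 2223 = -2191)
((-17614 - 2355) + 32154)*(b + 40616) = ((-17614 - 2355) + 32154)*(-2191 + 40616) = (-19969 + 32154)*38425 = 12185*38425 = 468208625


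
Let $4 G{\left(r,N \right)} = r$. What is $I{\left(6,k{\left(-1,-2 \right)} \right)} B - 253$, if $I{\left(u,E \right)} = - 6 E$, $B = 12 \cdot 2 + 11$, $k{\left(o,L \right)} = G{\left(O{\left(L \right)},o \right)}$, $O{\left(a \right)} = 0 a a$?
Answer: $-253$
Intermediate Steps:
$O{\left(a \right)} = 0$ ($O{\left(a \right)} = 0 a = 0$)
$G{\left(r,N \right)} = \frac{r}{4}$
$k{\left(o,L \right)} = 0$ ($k{\left(o,L \right)} = \frac{1}{4} \cdot 0 = 0$)
$B = 35$ ($B = 24 + 11 = 35$)
$I{\left(6,k{\left(-1,-2 \right)} \right)} B - 253 = \left(-6\right) 0 \cdot 35 - 253 = 0 \cdot 35 - 253 = 0 - 253 = -253$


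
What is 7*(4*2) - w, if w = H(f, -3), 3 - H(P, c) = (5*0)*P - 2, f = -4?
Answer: 51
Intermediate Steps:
H(P, c) = 5 (H(P, c) = 3 - ((5*0)*P - 2) = 3 - (0*P - 2) = 3 - (0 - 2) = 3 - 1*(-2) = 3 + 2 = 5)
w = 5
7*(4*2) - w = 7*(4*2) - 1*5 = 7*8 - 5 = 56 - 5 = 51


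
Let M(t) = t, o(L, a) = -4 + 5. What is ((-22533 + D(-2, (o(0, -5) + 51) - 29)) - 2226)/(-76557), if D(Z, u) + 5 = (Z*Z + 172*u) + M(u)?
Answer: 6927/25519 ≈ 0.27144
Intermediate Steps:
o(L, a) = 1
D(Z, u) = -5 + Z**2 + 173*u (D(Z, u) = -5 + ((Z*Z + 172*u) + u) = -5 + ((Z**2 + 172*u) + u) = -5 + (Z**2 + 173*u) = -5 + Z**2 + 173*u)
((-22533 + D(-2, (o(0, -5) + 51) - 29)) - 2226)/(-76557) = ((-22533 + (-5 + (-2)**2 + 173*((1 + 51) - 29))) - 2226)/(-76557) = ((-22533 + (-5 + 4 + 173*(52 - 29))) - 2226)*(-1/76557) = ((-22533 + (-5 + 4 + 173*23)) - 2226)*(-1/76557) = ((-22533 + (-5 + 4 + 3979)) - 2226)*(-1/76557) = ((-22533 + 3978) - 2226)*(-1/76557) = (-18555 - 2226)*(-1/76557) = -20781*(-1/76557) = 6927/25519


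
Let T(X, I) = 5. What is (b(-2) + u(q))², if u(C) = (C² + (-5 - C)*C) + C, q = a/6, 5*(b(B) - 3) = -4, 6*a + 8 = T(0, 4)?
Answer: 1444/225 ≈ 6.4178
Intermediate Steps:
a = -½ (a = -4/3 + (⅙)*5 = -4/3 + ⅚ = -½ ≈ -0.50000)
b(B) = 11/5 (b(B) = 3 + (⅕)*(-4) = 3 - ⅘ = 11/5)
q = -1/12 (q = -½/6 = -½*⅙ = -1/12 ≈ -0.083333)
u(C) = C + C² + C*(-5 - C) (u(C) = (C² + C*(-5 - C)) + C = C + C² + C*(-5 - C))
(b(-2) + u(q))² = (11/5 - 4*(-1/12))² = (11/5 + ⅓)² = (38/15)² = 1444/225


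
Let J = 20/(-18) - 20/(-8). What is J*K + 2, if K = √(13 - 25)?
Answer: 2 + 25*I*√3/9 ≈ 2.0 + 4.8112*I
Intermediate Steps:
J = 25/18 (J = 20*(-1/18) - 20*(-⅛) = -10/9 + 5/2 = 25/18 ≈ 1.3889)
K = 2*I*√3 (K = √(-12) = 2*I*√3 ≈ 3.4641*I)
J*K + 2 = 25*(2*I*√3)/18 + 2 = 25*I*√3/9 + 2 = 2 + 25*I*√3/9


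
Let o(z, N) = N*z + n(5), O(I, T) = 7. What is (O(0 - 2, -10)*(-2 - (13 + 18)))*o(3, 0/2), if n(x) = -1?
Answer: 231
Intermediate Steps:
o(z, N) = -1 + N*z (o(z, N) = N*z - 1 = -1 + N*z)
(O(0 - 2, -10)*(-2 - (13 + 18)))*o(3, 0/2) = (7*(-2 - (13 + 18)))*(-1 + (0/2)*3) = (7*(-2 - 1*31))*(-1 + (0*(1/2))*3) = (7*(-2 - 31))*(-1 + 0*3) = (7*(-33))*(-1 + 0) = -231*(-1) = 231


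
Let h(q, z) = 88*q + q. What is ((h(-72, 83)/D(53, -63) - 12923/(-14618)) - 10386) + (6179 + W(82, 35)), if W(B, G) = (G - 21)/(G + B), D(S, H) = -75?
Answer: -176185303859/42757650 ≈ -4120.6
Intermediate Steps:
h(q, z) = 89*q
W(B, G) = (-21 + G)/(B + G)
((h(-72, 83)/D(53, -63) - 12923/(-14618)) - 10386) + (6179 + W(82, 35)) = (((89*(-72))/(-75) - 12923/(-14618)) - 10386) + (6179 + (-21 + 35)/(82 + 35)) = ((-6408*(-1/75) - 12923*(-1/14618)) - 10386) + (6179 + 14/117) = ((2136/25 + 12923/14618) - 10386) + (6179 + (1/117)*14) = (31547123/365450 - 10386) + (6179 + 14/117) = -3764016577/365450 + 722957/117 = -176185303859/42757650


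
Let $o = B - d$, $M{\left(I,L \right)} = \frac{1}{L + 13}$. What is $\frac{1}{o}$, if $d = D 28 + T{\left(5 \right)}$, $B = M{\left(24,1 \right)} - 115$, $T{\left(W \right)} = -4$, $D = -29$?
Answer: $\frac{14}{9815} \approx 0.0014264$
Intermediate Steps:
$M{\left(I,L \right)} = \frac{1}{13 + L}$
$B = - \frac{1609}{14}$ ($B = \frac{1}{13 + 1} - 115 = \frac{1}{14} - 115 = - \frac{1609}{14} \approx -114.93$)
$d = -816$ ($d = \left(-29\right) 28 - 4 = -812 - 4 = -816$)
$o = \frac{9815}{14}$ ($o = - \frac{1609}{14} - -816 = - \frac{1609}{14} + 816 = \frac{9815}{14} \approx 701.07$)
$\frac{1}{o} = \frac{1}{\frac{9815}{14}} = \frac{14}{9815}$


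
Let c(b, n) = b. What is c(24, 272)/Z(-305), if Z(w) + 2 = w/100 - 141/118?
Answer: -28320/7369 ≈ -3.8431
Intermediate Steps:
Z(w) = -377/118 + w/100 (Z(w) = -2 + (w/100 - 141/118) = -2 + (-141/118 + w/100) = -377/118 + w/100)
c(24, 272)/Z(-305) = 24/(-377/118 + (1/100)*(-305)) = 24/(-377/118 - 61/20) = 24/(-7369/1180) = 24*(-1180/7369) = -28320/7369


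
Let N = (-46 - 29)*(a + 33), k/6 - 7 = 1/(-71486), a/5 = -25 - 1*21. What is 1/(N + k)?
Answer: 35743/529604028 ≈ 6.7490e-5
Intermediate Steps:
a = -230 (a = 5*(-25 - 1*21) = 5*(-25 - 21) = 5*(-46) = -230)
k = 1501203/35743 (k = 42 + 6/(-71486) = 42 + 6*(-1/71486) = 42 - 3/35743 = 1501203/35743 ≈ 42.000)
N = 14775 (N = (-46 - 29)*(-230 + 33) = -75*(-197) = 14775)
1/(N + k) = 1/(14775 + 1501203/35743) = 1/(529604028/35743) = 35743/529604028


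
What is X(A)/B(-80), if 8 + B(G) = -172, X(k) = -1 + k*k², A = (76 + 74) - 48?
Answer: -1061207/180 ≈ -5895.6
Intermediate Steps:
A = 102 (A = 150 - 48 = 102)
X(k) = -1 + k³
B(G) = -180 (B(G) = -8 - 172 = -180)
X(A)/B(-80) = (-1 + 102³)/(-180) = (-1 + 1061208)*(-1/180) = 1061207*(-1/180) = -1061207/180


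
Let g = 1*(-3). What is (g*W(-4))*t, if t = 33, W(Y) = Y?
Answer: 396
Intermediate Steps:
g = -3
(g*W(-4))*t = -3*(-4)*33 = 12*33 = 396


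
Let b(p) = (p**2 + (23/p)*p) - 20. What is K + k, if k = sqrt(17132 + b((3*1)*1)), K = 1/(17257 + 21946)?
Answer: 1/39203 + 2*sqrt(4286) ≈ 130.94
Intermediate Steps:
b(p) = 3 + p**2 (b(p) = (p**2 + 23) - 20 = (23 + p**2) - 20 = 3 + p**2)
K = 1/39203 ≈ 2.5508e-5
k = 2*sqrt(4286) (k = sqrt(17132 + (3 + ((3*1)*1)**2)) = sqrt(17132 + (3 + (3*1)**2)) = sqrt(17132 + (3 + 3**2)) = sqrt(17132 + (3 + 9)) = sqrt(17132 + 12) = sqrt(17144) = 2*sqrt(4286) ≈ 130.94)
K + k = 1/39203 + 2*sqrt(4286)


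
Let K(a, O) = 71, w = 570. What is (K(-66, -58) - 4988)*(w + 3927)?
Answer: -22111749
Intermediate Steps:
(K(-66, -58) - 4988)*(w + 3927) = (71 - 4988)*(570 + 3927) = -4917*4497 = -22111749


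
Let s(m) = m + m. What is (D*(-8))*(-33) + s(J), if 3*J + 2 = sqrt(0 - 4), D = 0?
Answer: -4/3 + 4*I/3 ≈ -1.3333 + 1.3333*I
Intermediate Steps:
J = -2/3 + 2*I/3 (J = -2/3 + sqrt(0 - 4)/3 = -2/3 + sqrt(-4)/3 = -2/3 + (2*I)/3 = -2/3 + 2*I/3 ≈ -0.66667 + 0.66667*I)
s(m) = 2*m
(D*(-8))*(-33) + s(J) = (0*(-8))*(-33) + 2*(-2/3 + 2*I/3) = 0*(-33) + (-4/3 + 4*I/3) = 0 + (-4/3 + 4*I/3) = -4/3 + 4*I/3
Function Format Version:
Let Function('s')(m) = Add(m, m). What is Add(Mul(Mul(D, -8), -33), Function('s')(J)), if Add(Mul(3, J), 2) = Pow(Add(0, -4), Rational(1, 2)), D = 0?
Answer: Add(Rational(-4, 3), Mul(Rational(4, 3), I)) ≈ Add(-1.3333, Mul(1.3333, I))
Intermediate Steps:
J = Add(Rational(-2, 3), Mul(Rational(2, 3), I)) (J = Add(Rational(-2, 3), Mul(Rational(1, 3), Pow(Add(0, -4), Rational(1, 2)))) = Add(Rational(-2, 3), Mul(Rational(1, 3), Pow(-4, Rational(1, 2)))) = Add(Rational(-2, 3), Mul(Rational(1, 3), Mul(2, I))) = Add(Rational(-2, 3), Mul(Rational(2, 3), I)) ≈ Add(-0.66667, Mul(0.66667, I)))
Function('s')(m) = Mul(2, m)
Add(Mul(Mul(D, -8), -33), Function('s')(J)) = Add(Mul(Mul(0, -8), -33), Mul(2, Add(Rational(-2, 3), Mul(Rational(2, 3), I)))) = Add(Mul(0, -33), Add(Rational(-4, 3), Mul(Rational(4, 3), I))) = Add(0, Add(Rational(-4, 3), Mul(Rational(4, 3), I))) = Add(Rational(-4, 3), Mul(Rational(4, 3), I))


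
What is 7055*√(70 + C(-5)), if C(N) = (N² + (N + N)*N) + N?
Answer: 14110*√35 ≈ 83476.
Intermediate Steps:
C(N) = N + 3*N² (C(N) = (N² + (2*N)*N) + N = (N² + 2*N²) + N = 3*N² + N = N + 3*N²)
7055*√(70 + C(-5)) = 7055*√(70 - 5*(1 + 3*(-5))) = 7055*√(70 - 5*(1 - 15)) = 7055*√(70 - 5*(-14)) = 7055*√(70 + 70) = 7055*√140 = 7055*(2*√35) = 14110*√35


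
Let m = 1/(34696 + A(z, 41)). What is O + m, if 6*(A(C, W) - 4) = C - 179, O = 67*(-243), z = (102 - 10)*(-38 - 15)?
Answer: -1102467913/67715 ≈ -16281.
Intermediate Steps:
z = -4876 (z = 92*(-53) = -4876)
O = -16281
A(C, W) = -155/6 + C/6 (A(C, W) = 4 + (C - 179)/6 = 4 + (-179 + C)/6 = 4 + (-179/6 + C/6) = -155/6 + C/6)
m = 2/67715 (m = 1/(34696 + (-155/6 + (1/6)*(-4876))) = 1/(34696 + (-155/6 - 2438/3)) = 1/(34696 - 1677/2) = 1/(67715/2) = 2/67715 ≈ 2.9536e-5)
O + m = -16281 + 2/67715 = -1102467913/67715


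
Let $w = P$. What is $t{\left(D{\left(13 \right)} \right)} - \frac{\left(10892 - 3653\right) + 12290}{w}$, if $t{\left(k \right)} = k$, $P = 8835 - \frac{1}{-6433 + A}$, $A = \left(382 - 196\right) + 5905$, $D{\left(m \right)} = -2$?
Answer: $- \frac{12722060}{3021571} \approx -4.2104$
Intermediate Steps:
$A = 6091$ ($A = 186 + 5905 = 6091$)
$P = \frac{3021571}{342}$ ($P = 8835 - \frac{1}{-6433 + 6091} = 8835 - \frac{1}{-342} = 8835 - - \frac{1}{342} = 8835 + \frac{1}{342} = \frac{3021571}{342} \approx 8835.0$)
$w = \frac{3021571}{342} \approx 8835.0$
$t{\left(D{\left(13 \right)} \right)} - \frac{\left(10892 - 3653\right) + 12290}{w} = -2 - \frac{\left(10892 - 3653\right) + 12290}{\frac{3021571}{342}} = -2 - \left(7239 + 12290\right) \frac{342}{3021571} = -2 - 19529 \cdot \frac{342}{3021571} = -2 - \frac{6678918}{3021571} = - \frac{12722060}{3021571}$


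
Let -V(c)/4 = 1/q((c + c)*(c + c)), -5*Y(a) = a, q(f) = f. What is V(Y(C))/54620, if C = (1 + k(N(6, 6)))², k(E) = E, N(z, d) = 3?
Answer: -5/2796544 ≈ -1.7879e-6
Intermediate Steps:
C = 16 (C = (1 + 3)² = 4² = 16)
Y(a) = -a/5
V(c) = -1/c² (V(c) = -4/(c + c)² = -4*1/(4*c²) = -1/c²)
V(Y(C))/54620 = -1/(-⅕*16)²/54620 = -1/(-16/5)²*(1/54620) = -1*25/256*(1/54620) = -25/256*1/54620 = -5/2796544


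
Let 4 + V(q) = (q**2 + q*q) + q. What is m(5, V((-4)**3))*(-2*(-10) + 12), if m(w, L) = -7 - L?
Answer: -260192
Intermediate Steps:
V(q) = -4 + q + 2*q**2 (V(q) = -4 + ((q**2 + q*q) + q) = -4 + ((q**2 + q**2) + q) = -4 + (2*q**2 + q) = -4 + (q + 2*q**2) = -4 + q + 2*q**2)
m(5, V((-4)**3))*(-2*(-10) + 12) = (-7 - (-4 + (-4)**3 + 2*((-4)**3)**2))*(-2*(-10) + 12) = (-7 - (-4 - 64 + 2*(-64)**2))*(20 + 12) = (-7 - (-4 - 64 + 2*4096))*32 = (-7 - (-4 - 64 + 8192))*32 = (-7 - 1*8124)*32 = (-7 - 8124)*32 = -8131*32 = -260192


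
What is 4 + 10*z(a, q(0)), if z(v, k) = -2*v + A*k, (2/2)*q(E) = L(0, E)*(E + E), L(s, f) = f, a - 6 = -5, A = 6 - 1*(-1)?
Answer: -16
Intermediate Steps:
A = 7 (A = 6 + 1 = 7)
a = 1 (a = 6 - 5 = 1)
q(E) = 2*E² (q(E) = E*(E + E) = E*(2*E) = 2*E²)
z(v, k) = -2*v + 7*k
4 + 10*z(a, q(0)) = 4 + 10*(-2*1 + 7*(2*0²)) = 4 + 10*(-2 + 7*(2*0)) = 4 + 10*(-2 + 7*0) = 4 + 10*(-2 + 0) = 4 + 10*(-2) = 4 - 20 = -16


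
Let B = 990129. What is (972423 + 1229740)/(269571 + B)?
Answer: 129539/74100 ≈ 1.7482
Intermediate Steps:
(972423 + 1229740)/(269571 + B) = (972423 + 1229740)/(269571 + 990129) = 2202163/1259700 = 2202163*(1/1259700) = 129539/74100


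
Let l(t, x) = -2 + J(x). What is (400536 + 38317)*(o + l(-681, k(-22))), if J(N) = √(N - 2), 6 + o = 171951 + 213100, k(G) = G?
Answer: 168977275679 + 877706*I*√6 ≈ 1.6898e+11 + 2.1499e+6*I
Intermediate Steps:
o = 385045 (o = -6 + (171951 + 213100) = -6 + 385051 = 385045)
J(N) = √(-2 + N)
l(t, x) = -2 + √(-2 + x)
(400536 + 38317)*(o + l(-681, k(-22))) = (400536 + 38317)*(385045 + (-2 + √(-2 - 22))) = 438853*(385045 + (-2 + √(-24))) = 438853*(385045 + (-2 + 2*I*√6)) = 438853*(385043 + 2*I*√6) = 168977275679 + 877706*I*√6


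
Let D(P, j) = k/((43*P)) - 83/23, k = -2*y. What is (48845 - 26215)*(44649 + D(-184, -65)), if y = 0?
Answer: 23237479720/23 ≈ 1.0103e+9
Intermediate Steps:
k = 0 (k = -2*0 = 0)
D(P, j) = -83/23 (D(P, j) = 0/((43*P)) - 83/23 = 0*(1/(43*P)) - 83*1/23 = 0 - 83/23 = -83/23)
(48845 - 26215)*(44649 + D(-184, -65)) = (48845 - 26215)*(44649 - 83/23) = 22630*(1026844/23) = 23237479720/23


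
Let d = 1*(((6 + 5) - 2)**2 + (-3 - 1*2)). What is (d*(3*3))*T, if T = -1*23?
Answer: -15732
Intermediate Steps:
T = -23
d = 76 (d = 1*((11 - 2)**2 + (-3 - 2)) = 1*(9**2 - 5) = 1*(81 - 5) = 1*76 = 76)
(d*(3*3))*T = (76*(3*3))*(-23) = (76*9)*(-23) = 684*(-23) = -15732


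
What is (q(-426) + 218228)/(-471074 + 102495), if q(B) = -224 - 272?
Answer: -217732/368579 ≈ -0.59073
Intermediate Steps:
q(B) = -496
(q(-426) + 218228)/(-471074 + 102495) = (-496 + 218228)/(-471074 + 102495) = 217732/(-368579) = 217732*(-1/368579) = -217732/368579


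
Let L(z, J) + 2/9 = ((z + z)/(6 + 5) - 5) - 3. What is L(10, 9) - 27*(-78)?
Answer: 207860/99 ≈ 2099.6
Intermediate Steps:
L(z, J) = -74/9 + 2*z/11 (L(z, J) = -2/9 + (((z + z)/(6 + 5) - 5) - 3) = -2/9 + (((2*z)/11 - 5) - 3) = -2/9 + (((2*z)*(1/11) - 5) - 3) = -2/9 + ((2*z/11 - 5) - 3) = -2/9 + ((-5 + 2*z/11) - 3) = -2/9 + (-8 + 2*z/11) = -74/9 + 2*z/11)
L(10, 9) - 27*(-78) = (-74/9 + (2/11)*10) - 27*(-78) = (-74/9 + 20/11) + 2106 = -634/99 + 2106 = 207860/99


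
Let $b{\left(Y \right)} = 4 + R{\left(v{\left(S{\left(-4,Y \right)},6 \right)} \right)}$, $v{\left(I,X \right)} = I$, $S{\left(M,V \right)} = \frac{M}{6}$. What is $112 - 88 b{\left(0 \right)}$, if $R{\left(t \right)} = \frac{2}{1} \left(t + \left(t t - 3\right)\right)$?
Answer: $\frac{2944}{9} \approx 327.11$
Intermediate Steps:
$S{\left(M,V \right)} = \frac{M}{6}$ ($S{\left(M,V \right)} = M \frac{1}{6} = \frac{M}{6}$)
$R{\left(t \right)} = -6 + 2 t + 2 t^{2}$ ($R{\left(t \right)} = 2 \cdot 1 \left(t + \left(t^{2} - 3\right)\right) = 2 \left(t + \left(-3 + t^{2}\right)\right) = 2 \left(-3 + t + t^{2}\right) = -6 + 2 t + 2 t^{2}$)
$b{\left(Y \right)} = - \frac{22}{9}$ ($b{\left(Y \right)} = 4 + \left(-6 + 2 \cdot \frac{1}{6} \left(-4\right) + 2 \left(\frac{1}{6} \left(-4\right)\right)^{2}\right) = 4 + \left(-6 + 2 \left(- \frac{2}{3}\right) + 2 \left(- \frac{2}{3}\right)^{2}\right) = 4 - \frac{58}{9} = - \frac{22}{9}$)
$112 - 88 b{\left(0 \right)} = 112 - - \frac{1936}{9} = 112 + \frac{1936}{9} = \frac{2944}{9}$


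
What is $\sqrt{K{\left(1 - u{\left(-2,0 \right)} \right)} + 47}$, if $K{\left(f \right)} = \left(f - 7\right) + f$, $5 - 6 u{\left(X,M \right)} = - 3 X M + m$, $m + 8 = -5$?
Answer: $6$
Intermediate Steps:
$m = -13$ ($m = -8 - 5 = -13$)
$u{\left(X,M \right)} = 3 + \frac{M X}{2}$ ($u{\left(X,M \right)} = \frac{5}{6} - \frac{- 3 X M - 13}{6} = \frac{5}{6} - \frac{- 3 M X - 13}{6} = \frac{5}{6} - \frac{-13 - 3 M X}{6} = \frac{5}{6} + \left(\frac{13}{6} + \frac{M X}{2}\right) = 3 + \frac{M X}{2}$)
$K{\left(f \right)} = -7 + 2 f$ ($K{\left(f \right)} = \left(-7 + f\right) + f = -7 + 2 f$)
$\sqrt{K{\left(1 - u{\left(-2,0 \right)} \right)} + 47} = \sqrt{\left(-7 + 2 \left(1 - \left(3 + \frac{1}{2} \cdot 0 \left(-2\right)\right)\right)\right) + 47} = \sqrt{\left(-7 + 2 \left(1 - \left(3 + 0\right)\right)\right) + 47} = \sqrt{\left(-7 + 2 \left(1 - 3\right)\right) + 47} = \sqrt{\left(-7 + 2 \left(-2\right)\right) + 47} = \sqrt{\left(-7 - 4\right) + 47} = \sqrt{-11 + 47} = \sqrt{36} = 6$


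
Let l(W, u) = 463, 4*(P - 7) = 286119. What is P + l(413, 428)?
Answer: 287999/4 ≈ 72000.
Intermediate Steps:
P = 286147/4 (P = 7 + (¼)*286119 = 7 + 286119/4 = 286147/4 ≈ 71537.)
P + l(413, 428) = 286147/4 + 463 = 287999/4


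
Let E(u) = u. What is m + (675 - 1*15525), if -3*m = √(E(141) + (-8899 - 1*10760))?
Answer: -14850 - I*√19518/3 ≈ -14850.0 - 46.569*I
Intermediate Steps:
m = -I*√19518/3 (m = -√(141 + (-8899 - 1*10760))/3 = -√(141 + (-8899 - 10760))/3 = -√(141 - 19659)/3 = -I*√19518/3 ≈ -46.569*I)
m + (675 - 1*15525) = -I*√19518/3 + (675 - 1*15525) = -I*√19518/3 + (675 - 15525) = -I*√19518/3 - 14850 = -14850 - I*√19518/3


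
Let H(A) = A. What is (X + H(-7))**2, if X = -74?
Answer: 6561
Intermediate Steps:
(X + H(-7))**2 = (-74 - 7)**2 = (-81)**2 = 6561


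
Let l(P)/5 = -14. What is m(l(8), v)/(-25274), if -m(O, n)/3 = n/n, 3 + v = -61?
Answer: 3/25274 ≈ 0.00011870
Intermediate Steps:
v = -64 (v = -3 - 61 = -64)
l(P) = -70 (l(P) = 5*(-14) = -70)
m(O, n) = -3 (m(O, n) = -3*n/n = -3*1 = -3)
m(l(8), v)/(-25274) = -3/(-25274) = -3*(-1/25274) = 3/25274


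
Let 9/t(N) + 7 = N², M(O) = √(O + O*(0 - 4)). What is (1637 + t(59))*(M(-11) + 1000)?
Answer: 315941500/193 + 631883*√33/386 ≈ 1.6464e+6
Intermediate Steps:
M(O) = √3*√(-O) (M(O) = √(O + O*(-4)) = √(O - 4*O) = √(-3*O) = √3*√(-O))
t(N) = 9/(-7 + N²)
(1637 + t(59))*(M(-11) + 1000) = (1637 + 9/(-7 + 59²))*(√3*√(-1*(-11)) + 1000) = (1637 + 9/(-7 + 3481))*(√3*√11 + 1000) = (1637 + 9/3474)*(√33 + 1000) = (1637 + 9*(1/3474))*(1000 + √33) = (1637 + 1/386)*(1000 + √33) = 631883*(1000 + √33)/386 = 315941500/193 + 631883*√33/386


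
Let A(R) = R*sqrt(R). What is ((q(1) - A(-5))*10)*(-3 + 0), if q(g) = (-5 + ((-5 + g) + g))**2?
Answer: -1920 - 150*I*sqrt(5) ≈ -1920.0 - 335.41*I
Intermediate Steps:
q(g) = (-10 + 2*g)**2 (q(g) = (-5 + (-5 + 2*g))**2 = (-10 + 2*g)**2)
A(R) = R**(3/2)
((q(1) - A(-5))*10)*(-3 + 0) = ((4*(-5 + 1)**2 - (-5)**(3/2))*10)*(-3 + 0) = ((4*(-4)**2 - (-5)*I*sqrt(5))*10)*(-3) = ((4*16 + 5*I*sqrt(5))*10)*(-3) = ((64 + 5*I*sqrt(5))*10)*(-3) = (640 + 50*I*sqrt(5))*(-3) = -1920 - 150*I*sqrt(5)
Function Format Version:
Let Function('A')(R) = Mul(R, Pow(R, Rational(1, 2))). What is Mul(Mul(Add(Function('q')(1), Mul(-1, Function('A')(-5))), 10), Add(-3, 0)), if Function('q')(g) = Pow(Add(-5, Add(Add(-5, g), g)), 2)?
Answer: Add(-1920, Mul(-150, I, Pow(5, Rational(1, 2)))) ≈ Add(-1920.0, Mul(-335.41, I))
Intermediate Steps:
Function('q')(g) = Pow(Add(-10, Mul(2, g)), 2) (Function('q')(g) = Pow(Add(-5, Add(-5, Mul(2, g))), 2) = Pow(Add(-10, Mul(2, g)), 2))
Function('A')(R) = Pow(R, Rational(3, 2))
Mul(Mul(Add(Function('q')(1), Mul(-1, Function('A')(-5))), 10), Add(-3, 0)) = Mul(Mul(Add(Mul(4, Pow(Add(-5, 1), 2)), Mul(-1, Pow(-5, Rational(3, 2)))), 10), Add(-3, 0)) = Mul(Mul(Add(Mul(4, Pow(-4, 2)), Mul(-1, Mul(-5, I, Pow(5, Rational(1, 2))))), 10), -3) = Mul(Mul(Add(Mul(4, 16), Mul(5, I, Pow(5, Rational(1, 2)))), 10), -3) = Mul(Mul(Add(64, Mul(5, I, Pow(5, Rational(1, 2)))), 10), -3) = Mul(Add(640, Mul(50, I, Pow(5, Rational(1, 2)))), -3) = Add(-1920, Mul(-150, I, Pow(5, Rational(1, 2))))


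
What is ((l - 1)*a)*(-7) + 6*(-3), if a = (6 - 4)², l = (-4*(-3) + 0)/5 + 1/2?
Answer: -356/5 ≈ -71.200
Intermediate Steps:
l = 29/10 (l = (12 + 0)*(⅕) + 1*(½) = 12*(⅕) + ½ = 12/5 + ½ = 29/10 ≈ 2.9000)
a = 4 (a = 2² = 4)
((l - 1)*a)*(-7) + 6*(-3) = ((29/10 - 1)*4)*(-7) + 6*(-3) = ((19/10)*4)*(-7) - 18 = (38/5)*(-7) - 18 = -266/5 - 18 = -356/5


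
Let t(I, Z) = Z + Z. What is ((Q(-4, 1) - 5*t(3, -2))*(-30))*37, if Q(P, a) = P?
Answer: -17760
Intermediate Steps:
t(I, Z) = 2*Z
((Q(-4, 1) - 5*t(3, -2))*(-30))*37 = ((-4 - 10*(-2))*(-30))*37 = ((-4 - 5*(-4))*(-30))*37 = ((-4 + 20)*(-30))*37 = (16*(-30))*37 = -480*37 = -17760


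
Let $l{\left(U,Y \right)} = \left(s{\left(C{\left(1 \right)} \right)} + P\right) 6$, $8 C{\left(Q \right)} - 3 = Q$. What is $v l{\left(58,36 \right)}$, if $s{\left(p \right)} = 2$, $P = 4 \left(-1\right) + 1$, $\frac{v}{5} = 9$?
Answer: $-270$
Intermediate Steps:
$v = 45$ ($v = 5 \cdot 9 = 45$)
$C{\left(Q \right)} = \frac{3}{8} + \frac{Q}{8}$
$P = -3$ ($P = -4 + 1 = -3$)
$l{\left(U,Y \right)} = -6$ ($l{\left(U,Y \right)} = \left(2 - 3\right) 6 = \left(-1\right) 6 = -6$)
$v l{\left(58,36 \right)} = 45 \left(-6\right) = -270$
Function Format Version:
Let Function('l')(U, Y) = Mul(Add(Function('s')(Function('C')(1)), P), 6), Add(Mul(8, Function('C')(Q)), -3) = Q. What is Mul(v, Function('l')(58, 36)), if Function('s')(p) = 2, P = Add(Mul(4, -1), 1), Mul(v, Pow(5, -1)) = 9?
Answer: -270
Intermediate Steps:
v = 45 (v = Mul(5, 9) = 45)
Function('C')(Q) = Add(Rational(3, 8), Mul(Rational(1, 8), Q))
P = -3 (P = Add(-4, 1) = -3)
Function('l')(U, Y) = -6 (Function('l')(U, Y) = Mul(Add(2, -3), 6) = Mul(-1, 6) = -6)
Mul(v, Function('l')(58, 36)) = Mul(45, -6) = -270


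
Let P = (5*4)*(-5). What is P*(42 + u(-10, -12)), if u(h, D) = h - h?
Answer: -4200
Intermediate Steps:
u(h, D) = 0
P = -100 (P = 20*(-5) = -100)
P*(42 + u(-10, -12)) = -100*(42 + 0) = -100*42 = -4200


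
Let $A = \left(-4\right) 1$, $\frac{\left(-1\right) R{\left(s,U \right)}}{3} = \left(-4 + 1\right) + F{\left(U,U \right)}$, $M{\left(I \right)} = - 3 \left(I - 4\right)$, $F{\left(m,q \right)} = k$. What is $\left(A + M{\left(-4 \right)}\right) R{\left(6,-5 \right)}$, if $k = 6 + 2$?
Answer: $-300$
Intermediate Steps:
$k = 8$
$F{\left(m,q \right)} = 8$
$M{\left(I \right)} = 12 - 3 I$ ($M{\left(I \right)} = - 3 \left(-4 + I\right) = 12 - 3 I$)
$R{\left(s,U \right)} = -15$ ($R{\left(s,U \right)} = - 3 \left(\left(-4 + 1\right) + 8\right) = - 3 \left(-3 + 8\right) = \left(-3\right) 5 = -15$)
$A = -4$
$\left(A + M{\left(-4 \right)}\right) R{\left(6,-5 \right)} = \left(-4 + \left(12 - -12\right)\right) \left(-15\right) = \left(-4 + \left(12 + 12\right)\right) \left(-15\right) = \left(-4 + 24\right) \left(-15\right) = 20 \left(-15\right) = -300$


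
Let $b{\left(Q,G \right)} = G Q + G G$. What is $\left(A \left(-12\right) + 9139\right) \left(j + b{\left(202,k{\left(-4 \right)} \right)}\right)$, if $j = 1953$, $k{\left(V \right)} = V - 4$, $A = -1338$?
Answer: $10103195$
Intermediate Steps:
$k{\left(V \right)} = -4 + V$
$b{\left(Q,G \right)} = G^{2} + G Q$ ($b{\left(Q,G \right)} = G Q + G^{2} = G^{2} + G Q$)
$\left(A \left(-12\right) + 9139\right) \left(j + b{\left(202,k{\left(-4 \right)} \right)}\right) = \left(\left(-1338\right) \left(-12\right) + 9139\right) \left(1953 + \left(-4 - 4\right) \left(\left(-4 - 4\right) + 202\right)\right) = \left(16056 + 9139\right) \left(1953 - 8 \left(-8 + 202\right)\right) = 25195 \left(1953 - 1552\right) = 25195 \cdot 401 = 10103195$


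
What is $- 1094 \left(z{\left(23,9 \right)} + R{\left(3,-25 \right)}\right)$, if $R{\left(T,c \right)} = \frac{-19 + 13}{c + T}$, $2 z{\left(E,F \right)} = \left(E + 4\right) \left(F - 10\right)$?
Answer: $\frac{159177}{11} \approx 14471.0$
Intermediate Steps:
$z{\left(E,F \right)} = \frac{\left(-10 + F\right) \left(4 + E\right)}{2}$ ($z{\left(E,F \right)} = \frac{\left(E + 4\right) \left(F - 10\right)}{2} = \frac{\left(4 + E\right) \left(-10 + F\right)}{2} = \frac{\left(-10 + F\right) \left(4 + E\right)}{2}$)
$R{\left(T,c \right)} = - \frac{6}{T + c}$
$- 1094 \left(z{\left(23,9 \right)} + R{\left(3,-25 \right)}\right) = - 1094 \left(\left(-20 - 115 + 2 \cdot 9 + \frac{1}{2} \cdot 23 \cdot 9\right) - \frac{6}{3 - 25}\right) = - 1094 \left(\left(-20 - 115 + 18 + \frac{207}{2}\right) - \frac{6}{-22}\right) = - 1094 \left(- \frac{27}{2} - - \frac{3}{11}\right) = - 1094 \left(- \frac{27}{2} + \frac{3}{11}\right) = \left(-1094\right) \left(- \frac{291}{22}\right) = \frac{159177}{11}$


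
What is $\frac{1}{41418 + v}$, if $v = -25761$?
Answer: $\frac{1}{15657} \approx 6.3869 \cdot 10^{-5}$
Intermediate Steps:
$\frac{1}{41418 + v} = \frac{1}{41418 - 25761} = \frac{1}{15657}$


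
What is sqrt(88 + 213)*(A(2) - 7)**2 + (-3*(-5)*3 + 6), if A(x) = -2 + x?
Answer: 51 + 49*sqrt(301) ≈ 901.12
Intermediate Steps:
sqrt(88 + 213)*(A(2) - 7)**2 + (-3*(-5)*3 + 6) = sqrt(88 + 213)*((-2 + 2) - 7)**2 + (-3*(-5)*3 + 6) = sqrt(301)*(0 - 7)**2 + (15*3 + 6) = sqrt(301)*(-7)**2 + (45 + 6) = sqrt(301)*49 + 51 = 49*sqrt(301) + 51 = 51 + 49*sqrt(301)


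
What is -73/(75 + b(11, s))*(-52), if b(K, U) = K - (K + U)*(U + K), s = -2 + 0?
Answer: 3796/5 ≈ 759.20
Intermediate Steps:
s = -2
b(K, U) = K - (K + U)² (b(K, U) = K - (K + U)*(K + U) = K - (K + U)²)
-73/(75 + b(11, s))*(-52) = -73/(75 + (11 - (11 - 2)²))*(-52) = -73/(75 + (11 - 1*9²))*(-52) = -73/(75 + (11 - 1*81))*(-52) = -73/(75 + (11 - 81))*(-52) = -73/(75 - 70)*(-52) = -73/5*(-52) = 3796/5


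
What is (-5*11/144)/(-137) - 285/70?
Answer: -561863/138096 ≈ -4.0686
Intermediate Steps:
(-5*11/144)/(-137) - 285/70 = -55*1/144*(-1/137) - 285*1/70 = -55/144*(-1/137) - 57/14 = 55/19728 - 57/14 = -561863/138096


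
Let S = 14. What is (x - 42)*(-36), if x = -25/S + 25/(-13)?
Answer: 149742/91 ≈ 1645.5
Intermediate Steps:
x = -675/182 (x = -25/14 + 25/(-13) = -25*1/14 + 25*(-1/13) = -25/14 - 25/13 = -675/182 ≈ -3.7088)
(x - 42)*(-36) = (-675/182 - 42)*(-36) = -8319/182*(-36) = 149742/91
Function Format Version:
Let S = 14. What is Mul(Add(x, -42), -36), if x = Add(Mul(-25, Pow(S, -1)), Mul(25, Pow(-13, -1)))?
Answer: Rational(149742, 91) ≈ 1645.5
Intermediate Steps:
x = Rational(-675, 182) (x = Add(Mul(-25, Pow(14, -1)), Mul(25, Pow(-13, -1))) = Add(Mul(-25, Rational(1, 14)), Mul(25, Rational(-1, 13))) = Add(Rational(-25, 14), Rational(-25, 13)) = Rational(-675, 182) ≈ -3.7088)
Mul(Add(x, -42), -36) = Mul(Add(Rational(-675, 182), -42), -36) = Mul(Rational(-8319, 182), -36) = Rational(149742, 91)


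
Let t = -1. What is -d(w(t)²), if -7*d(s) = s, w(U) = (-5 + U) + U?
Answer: 7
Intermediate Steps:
w(U) = -5 + 2*U
d(s) = -s/7
-d(w(t)²) = -(-1)*(-5 + 2*(-1))²/7 = -(-1)*(-5 - 2)²/7 = -(-1)*(-7)²/7 = -(-1)*49/7 = -1*(-7) = 7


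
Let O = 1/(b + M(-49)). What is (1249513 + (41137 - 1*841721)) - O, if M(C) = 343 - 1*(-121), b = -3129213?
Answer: 1404586159822/3128749 ≈ 4.4893e+5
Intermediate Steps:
M(C) = 464 (M(C) = 343 + 121 = 464)
O = -1/3128749 (O = 1/(-3129213 + 464) = 1/(-3128749) = -1/3128749 ≈ -3.1962e-7)
(1249513 + (41137 - 1*841721)) - O = (1249513 + (41137 - 1*841721)) - 1*(-1/3128749) = (1249513 + (41137 - 841721)) + 1/3128749 = (1249513 - 800584) + 1/3128749 = 448929 + 1/3128749 = 1404586159822/3128749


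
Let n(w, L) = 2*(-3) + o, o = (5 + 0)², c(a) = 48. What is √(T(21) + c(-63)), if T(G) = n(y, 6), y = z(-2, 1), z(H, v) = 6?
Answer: √67 ≈ 8.1853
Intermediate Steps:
o = 25 (o = 5² = 25)
y = 6
n(w, L) = 19 (n(w, L) = 2*(-3) + 25 = -6 + 25 = 19)
T(G) = 19
√(T(21) + c(-63)) = √(19 + 48) = √67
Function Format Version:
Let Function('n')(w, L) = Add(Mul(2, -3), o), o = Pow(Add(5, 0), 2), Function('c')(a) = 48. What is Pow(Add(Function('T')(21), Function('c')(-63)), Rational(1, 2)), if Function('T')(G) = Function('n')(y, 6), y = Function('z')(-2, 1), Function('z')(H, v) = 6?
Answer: Pow(67, Rational(1, 2)) ≈ 8.1853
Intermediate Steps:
o = 25 (o = Pow(5, 2) = 25)
y = 6
Function('n')(w, L) = 19 (Function('n')(w, L) = Add(Mul(2, -3), 25) = Add(-6, 25) = 19)
Function('T')(G) = 19
Pow(Add(Function('T')(21), Function('c')(-63)), Rational(1, 2)) = Pow(Add(19, 48), Rational(1, 2)) = Pow(67, Rational(1, 2))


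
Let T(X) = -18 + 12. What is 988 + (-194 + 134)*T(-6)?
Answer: 1348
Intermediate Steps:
T(X) = -6
988 + (-194 + 134)*T(-6) = 988 + (-194 + 134)*(-6) = 988 - 60*(-6) = 988 + 360 = 1348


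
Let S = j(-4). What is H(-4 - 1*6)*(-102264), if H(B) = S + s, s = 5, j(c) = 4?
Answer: -920376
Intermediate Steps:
S = 4
H(B) = 9 (H(B) = 4 + 5 = 9)
H(-4 - 1*6)*(-102264) = 9*(-102264) = -920376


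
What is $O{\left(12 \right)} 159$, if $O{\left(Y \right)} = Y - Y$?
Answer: $0$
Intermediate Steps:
$O{\left(Y \right)} = 0$
$O{\left(12 \right)} 159 = 0 \cdot 159 = 0$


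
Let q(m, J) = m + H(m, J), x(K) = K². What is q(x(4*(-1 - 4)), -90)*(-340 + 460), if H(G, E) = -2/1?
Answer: 47760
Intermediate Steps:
H(G, E) = -2 (H(G, E) = -2*1 = -2)
q(m, J) = -2 + m (q(m, J) = m - 2 = -2 + m)
q(x(4*(-1 - 4)), -90)*(-340 + 460) = (-2 + (4*(-1 - 4))²)*(-340 + 460) = (-2 + (4*(-5))²)*120 = (-2 + (-20)²)*120 = (-2 + 400)*120 = 398*120 = 47760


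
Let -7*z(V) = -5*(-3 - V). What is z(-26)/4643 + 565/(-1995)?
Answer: -518104/1852557 ≈ -0.27967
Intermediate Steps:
z(V) = -15/7 - 5*V/7 (z(V) = -(-5)*(-3 - V)/7 = -(15 + 5*V)/7 = -15/7 - 5*V/7)
z(-26)/4643 + 565/(-1995) = (-15/7 - 5/7*(-26))/4643 + 565/(-1995) = (-15/7 + 130/7)*(1/4643) + 565*(-1/1995) = (115/7)*(1/4643) - 113/399 = 115/32501 - 113/399 = -518104/1852557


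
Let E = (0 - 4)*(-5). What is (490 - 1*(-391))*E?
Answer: 17620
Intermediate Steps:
E = 20 (E = -4*(-5) = 20)
(490 - 1*(-391))*E = (490 - 1*(-391))*20 = (490 + 391)*20 = 881*20 = 17620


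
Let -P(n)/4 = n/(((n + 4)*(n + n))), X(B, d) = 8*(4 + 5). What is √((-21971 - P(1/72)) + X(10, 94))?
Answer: I*√6328667/17 ≈ 147.98*I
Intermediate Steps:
X(B, d) = 72 (X(B, d) = 8*9 = 72)
P(n) = -2/(4 + n) (P(n) = -4*n/((n + 4)*(n + n)) = -4*n/((4 + n)*(2*n)) = -4*n/(2*n*(4 + n)) = -4*n*1/(2*n*(4 + n)) = -2/(4 + n))
√((-21971 - P(1/72)) + X(10, 94)) = √((-21971 - (-2)/(4 + 1/72)) + 72) = √((-21971 - (-2)/289/72) + 72) = √((-21971 - (-2)*72/289) + 72) = √((-21971 - 1*(-144/289)) + 72) = √((-21971 + 144/289) + 72) = √(-6349475/289 + 72) = √(-6328667/289) = I*√6328667/17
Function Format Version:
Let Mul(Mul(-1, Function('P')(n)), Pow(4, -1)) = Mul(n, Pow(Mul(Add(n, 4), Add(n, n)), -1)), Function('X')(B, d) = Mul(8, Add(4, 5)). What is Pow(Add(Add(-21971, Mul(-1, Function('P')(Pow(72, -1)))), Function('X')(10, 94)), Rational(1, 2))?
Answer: Mul(Rational(1, 17), I, Pow(6328667, Rational(1, 2))) ≈ Mul(147.98, I)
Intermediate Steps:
Function('X')(B, d) = 72 (Function('X')(B, d) = Mul(8, 9) = 72)
Function('P')(n) = Mul(-2, Pow(Add(4, n), -1)) (Function('P')(n) = Mul(-4, Mul(n, Pow(Mul(Add(n, 4), Add(n, n)), -1))) = Mul(-4, Mul(n, Pow(Mul(Add(4, n), Mul(2, n)), -1))) = Mul(-4, Mul(n, Pow(Mul(2, n, Add(4, n)), -1))) = Mul(-4, Mul(n, Mul(Rational(1, 2), Pow(n, -1), Pow(Add(4, n), -1)))) = Mul(-4, Mul(Rational(1, 2), Pow(Add(4, n), -1))) = Mul(-2, Pow(Add(4, n), -1)))
Pow(Add(Add(-21971, Mul(-1, Function('P')(Pow(72, -1)))), Function('X')(10, 94)), Rational(1, 2)) = Pow(Add(Add(-21971, Mul(-1, Mul(-2, Pow(Add(4, Pow(72, -1)), -1)))), 72), Rational(1, 2)) = Pow(Add(Add(-21971, Mul(-1, Mul(-2, Pow(Add(4, Rational(1, 72)), -1)))), 72), Rational(1, 2)) = Pow(Add(Add(-21971, Mul(-1, Mul(-2, Pow(Rational(289, 72), -1)))), 72), Rational(1, 2)) = Pow(Add(Add(-21971, Mul(-1, Mul(-2, Rational(72, 289)))), 72), Rational(1, 2)) = Pow(Add(Add(-21971, Mul(-1, Rational(-144, 289))), 72), Rational(1, 2)) = Pow(Add(Add(-21971, Rational(144, 289)), 72), Rational(1, 2)) = Pow(Add(Rational(-6349475, 289), 72), Rational(1, 2)) = Pow(Rational(-6328667, 289), Rational(1, 2)) = Mul(Rational(1, 17), I, Pow(6328667, Rational(1, 2)))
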